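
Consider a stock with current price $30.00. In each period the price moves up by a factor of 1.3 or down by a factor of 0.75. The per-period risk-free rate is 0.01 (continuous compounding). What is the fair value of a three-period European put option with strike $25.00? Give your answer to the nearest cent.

$2.93

Risk-neutral probability p = (e^0.01 − 0.75)/(1.3 − 0.75) = 0.2601/0.5500 = 0.4728
Terminal stock prices: S_uuu = 65.91, S_uud = 38.03, S_udd = 21.94, S_ddd = 12.66
Terminal payoffs (K − S): max(-40.91, 0) = 0, max(-13.03, 0) = 0, max(3.062, 0) = 3.062, max(12.34, 0) = 12.34
Node uu (S = 50.7): V_uu = e^(−0.01)·[0.4728·0.0000 + 0.5272·0.0000] = 0.0000
Node ud (S = 29.25): V_ud = e^(−0.01)·[0.4728·0.0000 + 0.5272·3.0625] = 1.5984
Node dd (S = 16.88): V_dd = e^(−0.01)·[0.4728·3.0625 + 0.5272·12.3438] = 7.8762
Node u (S = 39): V_u = e^(−0.01)·[0.4728·0.0000 + 0.5272·1.5984] = 0.8343
Node d (S = 22.5): V_d = e^(−0.01)·[0.4728·1.5984 + 0.5272·7.8762] = 4.8591
Node 0 (S = 30): V_0 = e^(−0.01)·[0.4728·0.8343 + 0.5272·4.8591] = 2.9267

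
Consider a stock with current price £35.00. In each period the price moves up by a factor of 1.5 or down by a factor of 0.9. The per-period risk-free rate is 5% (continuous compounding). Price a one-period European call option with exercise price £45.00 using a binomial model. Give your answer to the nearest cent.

Risk-neutral probability p = (e^0.05 − 0.9)/(1.5 − 0.9) = 0.1513/0.6000 = 0.2521
Terminal stock prices: S_u = 52.5, S_d = 31.5
Terminal payoffs (S − K): max(7.5, 0) = 7.5, max(-13.5, 0) = 0
Node 0 (S = 35): V_0 = e^(−0.05)·[0.2521·7.5000 + 0.7479·0.0000] = 1.7987

£1.80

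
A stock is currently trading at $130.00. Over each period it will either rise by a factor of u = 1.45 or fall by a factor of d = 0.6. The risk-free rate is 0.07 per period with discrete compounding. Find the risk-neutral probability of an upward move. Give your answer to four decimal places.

p = 0.5529

Risk-neutral probability p = (1 + 0.07 − 0.6)/(1.45 − 0.6) = 0.4700/0.8500 = 0.5529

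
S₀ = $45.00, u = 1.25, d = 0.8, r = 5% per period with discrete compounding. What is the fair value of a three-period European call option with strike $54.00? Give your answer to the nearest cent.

Risk-neutral probability p = (1 + 0.05 − 0.8)/(1.25 − 0.8) = 0.2500/0.4500 = 0.5556
Terminal stock prices: S_uuu = 87.89, S_uud = 56.25, S_udd = 36, S_ddd = 23.04
Terminal payoffs (S − K): max(33.89, 0) = 33.89, max(2.25, 0) = 2.25, max(-18, 0) = 0, max(-30.96, 0) = 0
Node uu (S = 70.31): V_uu = 1/1.05·[0.5556·33.8906 + 0.4444·2.2500] = 18.8839
Node ud (S = 45): V_ud = 1/1.05·[0.5556·2.2500 + 0.4444·0.0000] = 1.1905
Node dd (S = 28.8): V_dd = 1/1.05·[0.5556·0.0000 + 0.4444·0.0000] = 0.0000
Node u (S = 56.25): V_u = 1/1.05·[0.5556·18.8839 + 0.4444·1.1905] = 10.4954
Node d (S = 36): V_d = 1/1.05·[0.5556·1.1905 + 0.4444·0.0000] = 0.6299
Node 0 (S = 45): V_0 = 1/1.05·[0.5556·10.4954 + 0.4444·0.6299] = 5.8197

$5.82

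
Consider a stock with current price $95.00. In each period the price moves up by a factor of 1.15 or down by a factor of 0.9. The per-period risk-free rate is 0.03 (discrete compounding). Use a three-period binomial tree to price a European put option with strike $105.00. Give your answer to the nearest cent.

$9.05

Risk-neutral probability p = (1 + 0.03 − 0.9)/(1.15 − 0.9) = 0.1300/0.2500 = 0.5200
Terminal stock prices: S_uuu = 144.5, S_uud = 113.1, S_udd = 88.49, S_ddd = 69.26
Terminal payoffs (K − S): max(-39.48, 0) = 0, max(-8.074, 0) = 0, max(16.51, 0) = 16.51, max(35.74, 0) = 35.74
Node uu (S = 125.6): V_uu = 1/1.03·[0.5200·0.0000 + 0.4800·0.0000] = 0.0000
Node ud (S = 98.32): V_ud = 1/1.03·[0.5200·0.0000 + 0.4800·16.5075] = 7.6928
Node dd (S = 76.95): V_dd = 1/1.03·[0.5200·16.5075 + 0.4800·35.7450] = 24.9917
Node u (S = 109.2): V_u = 1/1.03·[0.5200·0.0000 + 0.4800·7.6928] = 3.5850
Node d (S = 85.5): V_d = 1/1.03·[0.5200·7.6928 + 0.4800·24.9917] = 15.5304
Node 0 (S = 95): V_0 = 1/1.03·[0.5200·3.5850 + 0.4800·15.5304] = 9.0474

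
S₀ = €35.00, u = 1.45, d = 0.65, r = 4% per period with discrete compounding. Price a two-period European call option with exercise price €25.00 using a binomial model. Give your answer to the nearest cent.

€14.37

Risk-neutral probability p = (1 + 0.04 − 0.65)/(1.45 − 0.65) = 0.3900/0.8000 = 0.4875
Terminal stock prices: S_uu = 73.59, S_ud = 32.99, S_dd = 14.79
Terminal payoffs (S − K): max(48.59, 0) = 48.59, max(7.988, 0) = 7.988, max(-10.21, 0) = 0
Node u (S = 50.75): V_u = 1/1.04·[0.4875·48.5875 + 0.5125·7.9875] = 26.7115
Node d (S = 22.75): V_d = 1/1.04·[0.4875·7.9875 + 0.5125·0.0000] = 3.7441
Node 0 (S = 35): V_0 = 1/1.04·[0.4875·26.7115 + 0.5125·3.7441] = 14.3661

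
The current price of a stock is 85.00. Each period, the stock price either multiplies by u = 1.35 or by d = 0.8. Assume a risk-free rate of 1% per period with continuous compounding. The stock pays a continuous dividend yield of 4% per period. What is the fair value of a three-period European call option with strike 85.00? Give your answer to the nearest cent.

Per-period risk-free factor R = e^0.01 = 1.0101; dividend-adjusted growth = e^(0.01−0.04) = 0.9704.
Risk-neutral probability p = (0.9704 − 0.8)/(1.35 − 0.8) = 0.1704/0.5500 = 0.3099
Terminal stock prices: S_uuu = 209.1, S_uud = 123.9, S_udd = 73.44, S_ddd = 43.52
Terminal payoffs (S − K): max(124.1, 0) = 124.1, max(38.93, 0) = 38.93, max(-11.56, 0) = 0, max(-41.48, 0) = 0
Node uu (S = 154.9): V_uu = e^(−0.01)·[0.3099·124.1319 + 0.6901·38.9300] = 64.6841
Node ud (S = 91.8): V_ud = e^(−0.01)·[0.3099·38.9300 + 0.6901·0.0000] = 11.9444
Node dd (S = 54.4): V_dd = e^(−0.01)·[0.3099·0.0000 + 0.6901·0.0000] = 0.0000
Node u (S = 114.8): V_u = e^(−0.01)·[0.3099·64.6841 + 0.6901·11.9444] = 28.0070
Node d (S = 68): V_d = e^(−0.01)·[0.3099·11.9444 + 0.6901·0.0000] = 3.6648
Node 0 (S = 85): V_0 = e^(−0.01)·[0.3099·28.0070 + 0.6901·3.6648] = 11.0969

11.10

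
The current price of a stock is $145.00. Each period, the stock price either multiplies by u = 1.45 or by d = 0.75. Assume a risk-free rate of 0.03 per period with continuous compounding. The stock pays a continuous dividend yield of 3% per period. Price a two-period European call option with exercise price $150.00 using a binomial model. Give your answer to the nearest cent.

Per-period risk-free factor R = e^0.03 = 1.0305; dividend-adjusted growth = e^(0.03−0.03) = 1.0000.
Risk-neutral probability p = (1.0000 − 0.75)/(1.45 − 0.75) = 0.2500/0.7000 = 0.3571
Terminal stock prices: S_uu = 304.9, S_ud = 157.7, S_dd = 81.56
Terminal payoffs (S − K): max(154.9, 0) = 154.9, max(7.688, 0) = 7.688, max(-68.44, 0) = 0
Node u (S = 210.2): V_u = e^(−0.03)·[0.3571·154.8625 + 0.6429·7.6875] = 58.4693
Node d (S = 108.8): V_d = e^(−0.03)·[0.3571·7.6875 + 0.6429·0.0000] = 2.6644
Node 0 (S = 145): V_0 = e^(−0.03)·[0.3571·58.4693 + 0.6429·2.6644] = 21.9270

$21.93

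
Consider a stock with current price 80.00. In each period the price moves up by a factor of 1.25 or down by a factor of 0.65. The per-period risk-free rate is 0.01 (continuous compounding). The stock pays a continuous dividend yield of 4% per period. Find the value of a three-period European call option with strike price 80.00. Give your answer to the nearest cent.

11.76

Per-period risk-free factor R = e^0.01 = 1.0101; dividend-adjusted growth = e^(0.01−0.04) = 0.9704.
Risk-neutral probability p = (0.9704 − 0.65)/(1.25 − 0.65) = 0.3204/0.6000 = 0.5341
Terminal stock prices: S_uuu = 156.2, S_uud = 81.25, S_udd = 42.25, S_ddd = 21.97
Terminal payoffs (S − K): max(76.25, 0) = 76.25, max(1.25, 0) = 1.25, max(-37.75, 0) = 0, max(-58.03, 0) = 0
Node uu (S = 125): V_uu = e^(−0.01)·[0.5341·76.2500 + 0.4659·1.2500] = 40.8947
Node ud (S = 65): V_ud = e^(−0.01)·[0.5341·1.2500 + 0.4659·0.0000] = 0.6610
Node dd (S = 33.8): V_dd = e^(−0.01)·[0.5341·0.0000 + 0.4659·0.0000] = 0.0000
Node u (S = 100): V_u = e^(−0.01)·[0.5341·40.8947 + 0.4659·0.6610] = 21.9284
Node d (S = 52): V_d = e^(−0.01)·[0.5341·0.6610 + 0.4659·0.0000] = 0.3495
Node 0 (S = 80): V_0 = e^(−0.01)·[0.5341·21.9284 + 0.4659·0.3495] = 11.7561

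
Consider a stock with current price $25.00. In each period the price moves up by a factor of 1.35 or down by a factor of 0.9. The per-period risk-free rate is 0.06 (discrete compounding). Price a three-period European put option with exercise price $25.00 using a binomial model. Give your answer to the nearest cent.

Risk-neutral probability p = (1 + 0.06 − 0.9)/(1.35 − 0.9) = 0.1600/0.4500 = 0.3556
Terminal stock prices: S_uuu = 61.51, S_uud = 41.01, S_udd = 27.34, S_ddd = 18.23
Terminal payoffs (K − S): max(-36.51, 0) = 0, max(-16.01, 0) = 0, max(-2.338, 0) = 0, max(6.775, 0) = 6.775
Node uu (S = 45.56): V_uu = 1/1.06·[0.3556·0.0000 + 0.6444·0.0000] = 0.0000
Node ud (S = 30.38): V_ud = 1/1.06·[0.3556·0.0000 + 0.6444·0.0000] = 0.0000
Node dd (S = 20.25): V_dd = 1/1.06·[0.3556·0.0000 + 0.6444·6.7750] = 4.1190
Node u (S = 33.75): V_u = 1/1.06·[0.3556·0.0000 + 0.6444·0.0000] = 0.0000
Node d (S = 22.5): V_d = 1/1.06·[0.3556·0.0000 + 0.6444·4.1190] = 2.5042
Node 0 (S = 25): V_0 = 1/1.06·[0.3556·0.0000 + 0.6444·2.5042] = 1.5225

$1.52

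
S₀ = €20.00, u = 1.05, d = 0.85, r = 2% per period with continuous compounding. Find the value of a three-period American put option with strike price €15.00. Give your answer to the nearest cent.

€0.01

Risk-neutral probability p = (e^0.02 − 0.85)/(1.05 − 0.85) = 0.1702/0.2000 = 0.8510
Terminal stock prices: S_uuu = 23.15, S_uud = 18.74, S_udd = 15.17, S_ddd = 12.28
Terminal payoffs (K − S): max(-8.153, 0) = 0, max(-3.742, 0) = 0, max(-0.1725, 0) = 0, max(2.718, 0) = 2.718
Node uu (S = 22.05): continuation = e^(−0.02)·[0.8510·0.0000 + 0.1490·0.0000] = 0.0000; exercise value = 0.0000 ≤ continuation, so V_uu = 0.0000
Node ud (S = 17.85): continuation = e^(−0.02)·[0.8510·0.0000 + 0.1490·0.0000] = 0.0000; exercise value = 0.0000 ≤ continuation, so V_ud = 0.0000
Node dd (S = 14.45): continuation = e^(−0.02)·[0.8510·0.0000 + 0.1490·2.7175] = 0.3969; exercise value = 0.5500 > continuation, so V_dd = 0.5500 (exercise)
Node u (S = 21): continuation = e^(−0.02)·[0.8510·0.0000 + 0.1490·0.0000] = 0.0000; exercise value = 0.0000 ≤ continuation, so V_u = 0.0000
Node d (S = 17): continuation = e^(−0.02)·[0.8510·0.0000 + 0.1490·0.5500] = 0.0803; exercise value = 0.0000 ≤ continuation, so V_d = 0.0803
Node 0 (S = 20): continuation = e^(−0.02)·[0.8510·0.0000 + 0.1490·0.0803] = 0.0117; exercise value = 0.0000 ≤ continuation, so V_0 = 0.0117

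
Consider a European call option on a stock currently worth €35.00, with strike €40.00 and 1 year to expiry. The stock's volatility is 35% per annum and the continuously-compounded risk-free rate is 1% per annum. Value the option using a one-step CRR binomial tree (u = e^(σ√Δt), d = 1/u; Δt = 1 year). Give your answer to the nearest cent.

CRR parameters: u = e^(σ√Δt) = e^(0.35·√1) = 1.4191, d = 1/u = 0.7047
Per-period rate: rΔt = 0.01·1 = 0.01, so R = e^0.01 = 1.0101
Risk-neutral probability p = (e^0.01 − 0.7047)/(1.4191 − 0.7047) = 0.3054/0.7144 = 0.4275
Terminal stock prices: S_u = 49.67, S_d = 24.66
Terminal payoffs (S − K): max(9.667, 0) = 9.667, max(-15.34, 0) = 0
Node 0 (S = 35): V_0 = e^(−0.01)·[0.4275·9.6674 + 0.5725·0.0000] = 4.0912

€4.09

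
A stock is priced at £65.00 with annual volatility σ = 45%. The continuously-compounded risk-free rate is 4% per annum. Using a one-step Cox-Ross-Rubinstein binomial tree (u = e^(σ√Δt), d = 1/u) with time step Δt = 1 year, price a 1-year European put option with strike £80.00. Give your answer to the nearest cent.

£21.00

CRR parameters: u = e^(σ√Δt) = e^(0.45·√1) = 1.5683, d = 1/u = 0.6376
Per-period rate: rΔt = 0.04·1 = 0.04, so R = e^0.04 = 1.0408
Risk-neutral probability p = (e^0.04 − 0.6376)/(1.5683 − 0.6376) = 0.4032/0.9307 = 0.4332
Terminal stock prices: S_u = 101.9, S_d = 41.45
Terminal payoffs (K − S): max(-21.94, 0) = 0, max(38.55, 0) = 38.55
Node 0 (S = 65): V_0 = e^(−0.04)·[0.4332·0.0000 + 0.5668·38.5542] = 20.9952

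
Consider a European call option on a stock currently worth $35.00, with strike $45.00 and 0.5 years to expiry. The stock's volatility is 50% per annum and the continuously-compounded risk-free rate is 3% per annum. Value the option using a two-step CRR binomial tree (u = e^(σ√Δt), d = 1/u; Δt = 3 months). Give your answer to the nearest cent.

CRR parameters: u = e^(σ√Δt) = e^(0.5·√0.25) = 1.2840, d = 1/u = 0.7788
Per-period rate: rΔt = 0.03·0.25 = 0.0075, so R = e^0.0075 = 1.0075
Risk-neutral probability p = (e^0.0075 − 0.7788)/(1.2840 − 0.7788) = 0.2287/0.5052 = 0.4527
Terminal stock prices: S_uu = 57.71, S_ud = 35, S_dd = 21.23
Terminal payoffs (S − K): max(12.71, 0) = 12.71, max(-10, 0) = 0, max(-23.77, 0) = 0
Node u (S = 44.94): V_u = e^(−0.0075)·[0.4527·12.7052 + 0.5473·0.0000] = 5.7090
Node d (S = 27.26): V_d = e^(−0.0075)·[0.4527·0.0000 + 0.5473·0.0000] = 0.0000
Node 0 (S = 35): V_0 = e^(−0.0075)·[0.4527·5.7090 + 0.5473·0.0000] = 2.5653

$2.57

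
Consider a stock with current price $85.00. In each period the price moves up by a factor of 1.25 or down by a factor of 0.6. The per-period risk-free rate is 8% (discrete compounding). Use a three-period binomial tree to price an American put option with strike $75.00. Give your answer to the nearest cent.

$7.67

Risk-neutral probability p = (1 + 0.08 − 0.6)/(1.25 − 0.6) = 0.4800/0.6500 = 0.7385
Terminal stock prices: S_uuu = 166, S_uud = 79.69, S_udd = 38.25, S_ddd = 18.36
Terminal payoffs (K − S): max(-91.02, 0) = 0, max(-4.688, 0) = 0, max(36.75, 0) = 36.75, max(56.64, 0) = 56.64
Node uu (S = 132.8): continuation = 1/1.08·[0.7385·0.0000 + 0.2615·0.0000] = 0.0000; exercise value = 0.0000 ≤ continuation, so V_uu = 0.0000
Node ud (S = 63.75): continuation = 1/1.08·[0.7385·0.0000 + 0.2615·36.7500] = 8.8996; exercise value = 11.2500 > continuation, so V_ud = 11.2500 (exercise)
Node dd (S = 30.6): continuation = 1/1.08·[0.7385·36.7500 + 0.2615·56.6400] = 38.8444; exercise value = 44.4000 > continuation, so V_dd = 44.4000 (exercise)
Node u (S = 106.2): continuation = 1/1.08·[0.7385·0.0000 + 0.2615·11.2500] = 2.7244; exercise value = 0.0000 ≤ continuation, so V_u = 2.7244
Node d (S = 51): continuation = 1/1.08·[0.7385·11.2500 + 0.2615·44.4000] = 18.4444; exercise value = 24.0000 > continuation, so V_d = 24.0000 (exercise)
Node 0 (S = 85): continuation = 1/1.08·[0.7385·2.7244 + 0.2615·24.0000] = 7.6748; exercise value = 0.0000 ≤ continuation, so V_0 = 7.6748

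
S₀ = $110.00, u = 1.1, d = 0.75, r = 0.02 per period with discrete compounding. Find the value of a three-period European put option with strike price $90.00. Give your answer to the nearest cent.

Risk-neutral probability p = (1 + 0.02 − 0.75)/(1.1 − 0.75) = 0.2700/0.3500 = 0.7714
Terminal stock prices: S_uuu = 146.4, S_uud = 99.83, S_udd = 68.06, S_ddd = 46.41
Terminal payoffs (K − S): max(-56.41, 0) = 0, max(-9.825, 0) = 0, max(21.94, 0) = 21.94, max(43.59, 0) = 43.59
Node uu (S = 133.1): V_uu = 1/1.02·[0.7714·0.0000 + 0.2286·0.0000] = 0.0000
Node ud (S = 90.75): V_ud = 1/1.02·[0.7714·0.0000 + 0.2286·21.9375] = 4.9160
Node dd (S = 61.88): V_dd = 1/1.02·[0.7714·21.9375 + 0.2286·43.5938] = 26.3603
Node u (S = 121): V_u = 1/1.02·[0.7714·0.0000 + 0.2286·4.9160] = 1.1016
Node d (S = 82.5): V_d = 1/1.02·[0.7714·4.9160 + 0.2286·26.3603] = 9.6250
Node 0 (S = 110): V_0 = 1/1.02·[0.7714·1.1016 + 0.2286·9.6250] = 2.9900

$2.99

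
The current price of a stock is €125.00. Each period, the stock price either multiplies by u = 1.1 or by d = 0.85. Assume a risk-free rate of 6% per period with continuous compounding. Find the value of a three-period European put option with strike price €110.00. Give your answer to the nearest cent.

€0.63

Risk-neutral probability p = (e^0.06 − 0.85)/(1.1 − 0.85) = 0.2118/0.2500 = 0.8473
Terminal stock prices: S_uuu = 166.4, S_uud = 128.6, S_udd = 99.34, S_ddd = 76.77
Terminal payoffs (K − S): max(-56.38, 0) = 0, max(-18.56, 0) = 0, max(10.66, 0) = 10.66, max(33.23, 0) = 33.23
Node uu (S = 151.3): V_uu = e^(−0.06)·[0.8473·0.0000 + 0.1527·0.0000] = 0.0000
Node ud (S = 116.9): V_ud = e^(−0.06)·[0.8473·0.0000 + 0.1527·10.6563] = 1.5320
Node dd (S = 90.31): V_dd = e^(−0.06)·[0.8473·10.6563 + 0.1527·33.2344] = 13.2816
Node u (S = 137.5): V_u = e^(−0.06)·[0.8473·0.0000 + 0.1527·1.5320] = 0.2202
Node d (S = 106.2): V_d = e^(−0.06)·[0.8473·1.5320 + 0.1527·13.2816] = 3.1319
Node 0 (S = 125): V_0 = e^(−0.06)·[0.8473·0.2202 + 0.1527·3.1319] = 0.6260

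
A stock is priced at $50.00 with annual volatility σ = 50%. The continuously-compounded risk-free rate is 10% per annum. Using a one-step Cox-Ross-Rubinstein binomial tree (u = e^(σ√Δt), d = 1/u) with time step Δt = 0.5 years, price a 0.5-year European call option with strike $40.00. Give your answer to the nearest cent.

$14.35

CRR parameters: u = e^(σ√Δt) = e^(0.5·√0.5) = 1.4241, d = 1/u = 0.7022
Per-period rate: rΔt = 0.1·0.5 = 0.05, so R = e^0.05 = 1.0513
Risk-neutral probability p = (e^0.05 − 0.7022)/(1.4241 − 0.7022) = 0.3491/0.7219 = 0.4835
Terminal stock prices: S_u = 71.21, S_d = 35.11
Terminal payoffs (S − K): max(31.21, 0) = 31.21, max(-4.891, 0) = 0
Node 0 (S = 50): V_0 = e^(−0.05)·[0.4835·31.2060 + 0.5165·0.0000] = 14.3534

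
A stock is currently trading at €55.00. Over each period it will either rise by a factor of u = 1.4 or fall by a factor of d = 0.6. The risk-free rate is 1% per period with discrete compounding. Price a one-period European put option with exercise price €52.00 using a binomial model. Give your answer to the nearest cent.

€9.17

Risk-neutral probability p = (1 + 0.01 − 0.6)/(1.4 − 0.6) = 0.4100/0.8000 = 0.5125
Terminal stock prices: S_u = 77, S_d = 33
Terminal payoffs (K − S): max(-25, 0) = 0, max(19, 0) = 19
Node 0 (S = 55): V_0 = 1/1.01·[0.5125·0.0000 + 0.4875·19.0000] = 9.1708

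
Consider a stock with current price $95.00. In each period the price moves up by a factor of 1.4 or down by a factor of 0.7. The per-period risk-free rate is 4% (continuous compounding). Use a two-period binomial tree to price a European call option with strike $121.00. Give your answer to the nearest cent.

$14.27

Risk-neutral probability p = (e^0.04 − 0.7)/(1.4 − 0.7) = 0.3408/0.7000 = 0.4869
Terminal stock prices: S_uu = 186.2, S_ud = 93.1, S_dd = 46.55
Terminal payoffs (S − K): max(65.2, 0) = 65.2, max(-27.9, 0) = 0, max(-74.45, 0) = 0
Node u (S = 133): V_u = e^(−0.04)·[0.4869·65.2000 + 0.5131·0.0000] = 30.4994
Node d (S = 66.5): V_d = e^(−0.04)·[0.4869·0.0000 + 0.5131·0.0000] = 0.0000
Node 0 (S = 95): V_0 = e^(−0.04)·[0.4869·30.4994 + 0.5131·0.0000] = 14.2671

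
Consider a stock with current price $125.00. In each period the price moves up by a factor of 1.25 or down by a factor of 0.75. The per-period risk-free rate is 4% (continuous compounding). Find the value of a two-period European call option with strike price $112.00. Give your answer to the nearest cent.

Risk-neutral probability p = (e^0.04 − 0.75)/(1.25 − 0.75) = 0.2908/0.5000 = 0.5816
Terminal stock prices: S_uu = 195.3, S_ud = 117.2, S_dd = 70.31
Terminal payoffs (S − K): max(83.31, 0) = 83.31, max(5.188, 0) = 5.188, max(-41.69, 0) = 0
Node u (S = 156.2): V_u = e^(−0.04)·[0.5816·83.3125 + 0.4184·5.1875] = 48.6416
Node d (S = 93.75): V_d = e^(−0.04)·[0.5816·5.1875 + 0.4184·0.0000] = 2.8989
Node 0 (S = 125): V_0 = e^(−0.04)·[0.5816·48.6416 + 0.4184·2.8989] = 28.3470

$28.35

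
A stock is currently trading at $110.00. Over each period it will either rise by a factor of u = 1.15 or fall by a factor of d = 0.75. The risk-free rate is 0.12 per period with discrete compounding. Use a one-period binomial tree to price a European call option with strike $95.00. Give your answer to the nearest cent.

$26.02

Risk-neutral probability p = (1 + 0.12 − 0.75)/(1.15 − 0.75) = 0.3700/0.4000 = 0.9250
Terminal stock prices: S_u = 126.5, S_d = 82.5
Terminal payoffs (S − K): max(31.5, 0) = 31.5, max(-12.5, 0) = 0
Node 0 (S = 110): V_0 = 1/1.12·[0.9250·31.5000 + 0.0750·0.0000] = 26.0156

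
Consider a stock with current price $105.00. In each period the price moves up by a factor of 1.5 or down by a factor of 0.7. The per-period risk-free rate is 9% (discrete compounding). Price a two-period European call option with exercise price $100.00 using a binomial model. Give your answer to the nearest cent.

Risk-neutral probability p = (1 + 0.09 − 0.7)/(1.5 − 0.7) = 0.3900/0.8000 = 0.4875
Terminal stock prices: S_uu = 236.2, S_ud = 110.2, S_dd = 51.45
Terminal payoffs (S − K): max(136.2, 0) = 136.2, max(10.25, 0) = 10.25, max(-48.55, 0) = 0
Node u (S = 157.5): V_u = 1/1.09·[0.4875·136.2500 + 0.5125·10.2500] = 65.7569
Node d (S = 73.5): V_d = 1/1.09·[0.4875·10.2500 + 0.5125·0.0000] = 4.5843
Node 0 (S = 105): V_0 = 1/1.09·[0.4875·65.7569 + 0.5125·4.5843] = 31.5651

$31.57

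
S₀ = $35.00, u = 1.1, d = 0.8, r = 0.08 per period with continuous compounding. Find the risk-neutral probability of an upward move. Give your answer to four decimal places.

p = 0.9443

Risk-neutral probability p = (e^0.08 − 0.8)/(1.1 − 0.8) = 0.2833/0.3000 = 0.9443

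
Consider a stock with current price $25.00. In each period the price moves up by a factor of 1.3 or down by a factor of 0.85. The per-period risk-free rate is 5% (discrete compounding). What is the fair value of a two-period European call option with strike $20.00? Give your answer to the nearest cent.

$7.40

Risk-neutral probability p = (1 + 0.05 − 0.85)/(1.3 − 0.85) = 0.2000/0.4500 = 0.4444
Terminal stock prices: S_uu = 42.25, S_ud = 27.62, S_dd = 18.06
Terminal payoffs (S − K): max(22.25, 0) = 22.25, max(7.625, 0) = 7.625, max(-1.938, 0) = 0
Node u (S = 32.5): V_u = 1/1.05·[0.4444·22.2500 + 0.5556·7.6250] = 13.4524
Node d (S = 21.25): V_d = 1/1.05·[0.4444·7.6250 + 0.5556·0.0000] = 3.2275
Node 0 (S = 25): V_0 = 1/1.05·[0.4444·13.4524 + 0.5556·3.2275] = 7.4018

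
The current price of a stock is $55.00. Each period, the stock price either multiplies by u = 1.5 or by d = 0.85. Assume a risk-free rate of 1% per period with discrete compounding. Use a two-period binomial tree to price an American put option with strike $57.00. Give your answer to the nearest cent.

Risk-neutral probability p = (1 + 0.01 − 0.85)/(1.5 − 0.85) = 0.1600/0.6500 = 0.2462
Terminal stock prices: S_uu = 123.8, S_ud = 70.12, S_dd = 39.74
Terminal payoffs (K − S): max(-66.75, 0) = 0, max(-13.12, 0) = 0, max(17.26, 0) = 17.26
Node u (S = 82.5): continuation = 1/1.01·[0.2462·0.0000 + 0.7538·0.0000] = 0.0000; exercise value = 0.0000 ≤ continuation, so V_u = 0.0000
Node d (S = 46.75): continuation = 1/1.01·[0.2462·0.0000 + 0.7538·17.2625] = 12.8844; exercise value = 10.2500 ≤ continuation, so V_d = 12.8844
Node 0 (S = 55): continuation = 1/1.01·[0.2462·0.0000 + 0.7538·12.8844] = 9.6167; exercise value = 2.0000 ≤ continuation, so V_0 = 9.6167

$9.62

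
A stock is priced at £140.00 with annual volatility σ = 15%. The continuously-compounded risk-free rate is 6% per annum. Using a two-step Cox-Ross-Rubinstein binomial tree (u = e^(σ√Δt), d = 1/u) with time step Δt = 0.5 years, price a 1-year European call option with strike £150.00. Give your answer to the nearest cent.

£8.27

CRR parameters: u = e^(σ√Δt) = e^(0.15·√0.5) = 1.1119, d = 1/u = 0.8994
Per-period rate: rΔt = 0.06·0.5 = 0.03, so R = e^0.03 = 1.0305
Risk-neutral probability p = (e^0.03 − 0.8994)/(1.1119 − 0.8994) = 0.1311/0.2125 = 0.6168
Terminal stock prices: S_uu = 173.1, S_ud = 140, S_dd = 113.2
Terminal payoffs (S − K): max(23.08, 0) = 23.08, max(-10, 0) = 0, max(-36.76, 0) = 0
Node u (S = 155.7): V_u = e^(−0.03)·[0.6168·23.0836 + 0.3832·0.0000] = 13.8172
Node d (S = 125.9): V_d = e^(−0.03)·[0.6168·0.0000 + 0.3832·0.0000] = 0.0000
Node 0 (S = 140): V_0 = e^(−0.03)·[0.6168·13.8172 + 0.3832·0.0000] = 8.2706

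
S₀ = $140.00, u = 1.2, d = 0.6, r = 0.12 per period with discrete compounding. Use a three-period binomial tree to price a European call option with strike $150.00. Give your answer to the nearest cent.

$42.59

Risk-neutral probability p = (1 + 0.12 − 0.6)/(1.2 − 0.6) = 0.5200/0.6000 = 0.8667
Terminal stock prices: S_uuu = 241.9, S_uud = 121, S_udd = 60.48, S_ddd = 30.24
Terminal payoffs (S − K): max(91.92, 0) = 91.92, max(-29.04, 0) = 0, max(-89.52, 0) = 0, max(-119.8, 0) = 0
Node uu (S = 201.6): V_uu = 1/1.12·[0.8667·91.9200 + 0.1333·0.0000] = 71.1286
Node ud (S = 100.8): V_ud = 1/1.12·[0.8667·0.0000 + 0.1333·0.0000] = 0.0000
Node dd (S = 50.4): V_dd = 1/1.12·[0.8667·0.0000 + 0.1333·0.0000] = 0.0000
Node u (S = 168): V_u = 1/1.12·[0.8667·71.1286 + 0.1333·0.0000] = 55.0400
Node d (S = 84): V_d = 1/1.12·[0.8667·0.0000 + 0.1333·0.0000] = 0.0000
Node 0 (S = 140): V_0 = 1/1.12·[0.8667·55.0400 + 0.1333·0.0000] = 42.5904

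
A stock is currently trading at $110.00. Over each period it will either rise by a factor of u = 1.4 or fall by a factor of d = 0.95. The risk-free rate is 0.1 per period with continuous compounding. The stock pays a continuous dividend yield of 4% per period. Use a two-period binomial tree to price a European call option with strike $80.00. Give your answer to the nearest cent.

$36.04

Per-period risk-free factor R = e^0.1 = 1.1052; dividend-adjusted growth = e^(0.1−0.04) = 1.0618.
Risk-neutral probability p = (1.0618 − 0.95)/(1.4 − 0.95) = 0.1118/0.4500 = 0.2485
Terminal stock prices: S_uu = 215.6, S_ud = 146.3, S_dd = 99.27
Terminal payoffs (S − K): max(135.6, 0) = 135.6, max(66.3, 0) = 66.3, max(19.27, 0) = 19.27
Node u (S = 154): V_u = e^(−0.1)·[0.2485·135.6000 + 0.7515·66.3000] = 75.5746
Node d (S = 104.5): V_d = e^(−0.1)·[0.2485·66.3000 + 0.7515·19.2750] = 28.0155
Node 0 (S = 110): V_0 = e^(−0.1)·[0.2485·75.5746 + 0.7515·28.0155] = 36.0443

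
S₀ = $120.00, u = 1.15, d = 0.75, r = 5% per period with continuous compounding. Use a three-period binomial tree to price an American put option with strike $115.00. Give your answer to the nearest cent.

$7.80

Risk-neutral probability p = (e^0.05 − 0.75)/(1.15 − 0.75) = 0.3013/0.4000 = 0.7532
Terminal stock prices: S_uuu = 182.5, S_uud = 119, S_udd = 77.62, S_ddd = 50.62
Terminal payoffs (K − S): max(-67.5, 0) = 0, max(-4.025, 0) = 0, max(37.38, 0) = 37.38, max(64.38, 0) = 64.38
Node uu (S = 158.7): continuation = e^(−0.05)·[0.7532·0.0000 + 0.2468·0.0000] = 0.0000; exercise value = 0.0000 ≤ continuation, so V_uu = 0.0000
Node ud (S = 103.5): continuation = e^(−0.05)·[0.7532·0.0000 + 0.2468·37.3750] = 8.7751; exercise value = 11.5000 > continuation, so V_ud = 11.5000 (exercise)
Node dd (S = 67.5): continuation = e^(−0.05)·[0.7532·37.3750 + 0.2468·64.3750] = 41.8914; exercise value = 47.5000 > continuation, so V_dd = 47.5000 (exercise)
Node u (S = 138): continuation = e^(−0.05)·[0.7532·0.0000 + 0.2468·11.5000] = 2.7000; exercise value = 0.0000 ≤ continuation, so V_u = 2.7000
Node d (S = 90): continuation = e^(−0.05)·[0.7532·11.5000 + 0.2468·47.5000] = 19.3914; exercise value = 25.0000 > continuation, so V_d = 25.0000 (exercise)
Node 0 (S = 120): continuation = e^(−0.05)·[0.7532·2.7000 + 0.2468·25.0000] = 7.8040; exercise value = 0.0000 ≤ continuation, so V_0 = 7.8040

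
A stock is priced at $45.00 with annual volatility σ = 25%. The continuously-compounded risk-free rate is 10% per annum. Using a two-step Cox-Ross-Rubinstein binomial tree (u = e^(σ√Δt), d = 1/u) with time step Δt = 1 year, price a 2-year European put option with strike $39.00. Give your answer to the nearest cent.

$1.20

CRR parameters: u = e^(σ√Δt) = e^(0.25·√1) = 1.2840, d = 1/u = 0.7788
Per-period rate: rΔt = 0.1·1 = 0.1, so R = e^0.1 = 1.1052
Risk-neutral probability p = (e^0.1 − 0.7788)/(1.2840 − 0.7788) = 0.3264/0.5052 = 0.6460
Terminal stock prices: S_uu = 74.19, S_ud = 45, S_dd = 27.29
Terminal payoffs (K − S): max(-35.19, 0) = 0, max(-6, 0) = 0, max(11.71, 0) = 11.71
Node u (S = 57.78): V_u = e^(−0.1)·[0.6460·0.0000 + 0.3540·0.0000] = 0.0000
Node d (S = 35.05): V_d = e^(−0.1)·[0.6460·0.0000 + 0.3540·11.7061] = 3.7497
Node 0 (S = 45): V_0 = e^(−0.1)·[0.6460·0.0000 + 0.3540·3.7497] = 1.2011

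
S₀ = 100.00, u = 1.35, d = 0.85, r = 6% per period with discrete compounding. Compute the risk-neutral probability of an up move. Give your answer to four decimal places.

Risk-neutral probability p = (1 + 0.06 − 0.85)/(1.35 − 0.85) = 0.2100/0.5000 = 0.4200

p = 0.4200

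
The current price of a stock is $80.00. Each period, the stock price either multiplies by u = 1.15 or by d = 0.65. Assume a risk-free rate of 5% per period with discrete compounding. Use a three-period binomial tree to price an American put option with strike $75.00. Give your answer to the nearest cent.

Risk-neutral probability p = (1 + 0.05 − 0.65)/(1.15 − 0.65) = 0.4000/0.5000 = 0.8000
Terminal stock prices: S_uuu = 121.7, S_uud = 68.77, S_udd = 38.87, S_ddd = 21.97
Terminal payoffs (K − S): max(-46.67, 0) = 0, max(6.23, 0) = 6.23, max(36.13, 0) = 36.13, max(53.03, 0) = 53.03
Node uu (S = 105.8): continuation = 1/1.05·[0.8000·0.0000 + 0.2000·6.2300] = 1.1867; exercise value = 0.0000 ≤ continuation, so V_uu = 1.1867
Node ud (S = 59.8): continuation = 1/1.05·[0.8000·6.2300 + 0.2000·36.1300] = 11.6286; exercise value = 15.2000 > continuation, so V_ud = 15.2000 (exercise)
Node dd (S = 33.8): continuation = 1/1.05·[0.8000·36.1300 + 0.2000·53.0300] = 37.6286; exercise value = 41.2000 > continuation, so V_dd = 41.2000 (exercise)
Node u (S = 92): continuation = 1/1.05·[0.8000·1.1867 + 0.2000·15.2000] = 3.7994; exercise value = 0.0000 ≤ continuation, so V_u = 3.7994
Node d (S = 52): continuation = 1/1.05·[0.8000·15.2000 + 0.2000·41.2000] = 19.4286; exercise value = 23.0000 > continuation, so V_d = 23.0000 (exercise)
Node 0 (S = 80): continuation = 1/1.05·[0.8000·3.7994 + 0.2000·23.0000] = 7.2757; exercise value = 0.0000 ≤ continuation, so V_0 = 7.2757

$7.28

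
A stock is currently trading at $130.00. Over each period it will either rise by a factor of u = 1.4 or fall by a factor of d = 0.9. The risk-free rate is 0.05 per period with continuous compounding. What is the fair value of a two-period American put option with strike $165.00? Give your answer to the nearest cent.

Risk-neutral probability p = (e^0.05 − 0.9)/(1.4 − 0.9) = 0.1513/0.5000 = 0.3025
Terminal stock prices: S_uu = 254.8, S_ud = 163.8, S_dd = 105.3
Terminal payoffs (K − S): max(-89.8, 0) = 0, max(1.2, 0) = 1.2, max(59.7, 0) = 59.7
Node u (S = 182): continuation = e^(−0.05)·[0.3025·0.0000 + 0.6975·1.2000] = 0.7961; exercise value = 0.0000 ≤ continuation, so V_u = 0.7961
Node d (S = 117): continuation = e^(−0.05)·[0.3025·1.2000 + 0.6975·59.7000] = 39.9529; exercise value = 48.0000 > continuation, so V_d = 48.0000 (exercise)
Node 0 (S = 130): continuation = e^(−0.05)·[0.3025·0.7961 + 0.6975·48.0000] = 32.0744; exercise value = 35.0000 > continuation, so V_0 = 35.0000 (exercise)

$35.00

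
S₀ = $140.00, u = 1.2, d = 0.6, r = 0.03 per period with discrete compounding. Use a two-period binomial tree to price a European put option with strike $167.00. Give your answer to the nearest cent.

$34.16

Risk-neutral probability p = (1 + 0.03 − 0.6)/(1.2 − 0.6) = 0.4300/0.6000 = 0.7167
Terminal stock prices: S_uu = 201.6, S_ud = 100.8, S_dd = 50.4
Terminal payoffs (K − S): max(-34.6, 0) = 0, max(66.2, 0) = 66.2, max(116.6, 0) = 116.6
Node u (S = 168): V_u = 1/1.03·[0.7167·0.0000 + 0.2833·66.2000] = 18.2104
Node d (S = 84): V_d = 1/1.03·[0.7167·66.2000 + 0.2833·116.6000] = 78.1359
Node 0 (S = 140): V_0 = 1/1.03·[0.7167·18.2104 + 0.2833·78.1359] = 34.1643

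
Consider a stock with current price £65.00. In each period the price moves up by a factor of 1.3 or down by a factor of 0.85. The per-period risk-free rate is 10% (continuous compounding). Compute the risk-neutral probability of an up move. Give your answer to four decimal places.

p = 0.5670

Risk-neutral probability p = (e^0.1 − 0.85)/(1.3 − 0.85) = 0.2552/0.4500 = 0.5670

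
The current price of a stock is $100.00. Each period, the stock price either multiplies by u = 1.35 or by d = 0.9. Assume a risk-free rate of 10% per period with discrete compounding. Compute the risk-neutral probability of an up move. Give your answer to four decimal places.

Risk-neutral probability p = (1 + 0.1 − 0.9)/(1.35 − 0.9) = 0.2000/0.4500 = 0.4444

p = 0.4444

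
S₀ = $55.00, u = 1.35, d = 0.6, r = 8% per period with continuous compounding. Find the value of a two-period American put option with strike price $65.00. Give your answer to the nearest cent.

$14.50

Risk-neutral probability p = (e^0.08 − 0.6)/(1.35 − 0.6) = 0.4833/0.7500 = 0.6444
Terminal stock prices: S_uu = 100.2, S_ud = 44.55, S_dd = 19.8
Terminal payoffs (K − S): max(-35.24, 0) = 0, max(20.45, 0) = 20.45, max(45.2, 0) = 45.2
Node u (S = 74.25): continuation = e^(−0.08)·[0.6444·0.0000 + 0.3556·20.4500] = 6.7132; exercise value = 0.0000 ≤ continuation, so V_u = 6.7132
Node d (S = 33): continuation = e^(−0.08)·[0.6444·20.4500 + 0.3556·45.2000] = 27.0026; exercise value = 32.0000 > continuation, so V_d = 32.0000 (exercise)
Node 0 (S = 55): continuation = e^(−0.08)·[0.6444·6.7132 + 0.3556·32.0000] = 14.4981; exercise value = 10.0000 ≤ continuation, so V_0 = 14.4981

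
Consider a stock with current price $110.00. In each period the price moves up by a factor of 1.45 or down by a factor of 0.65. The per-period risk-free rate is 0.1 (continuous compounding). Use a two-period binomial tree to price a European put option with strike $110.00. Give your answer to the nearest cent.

Risk-neutral probability p = (e^0.1 − 0.65)/(1.45 − 0.65) = 0.4552/0.8000 = 0.5690
Terminal stock prices: S_uu = 231.3, S_ud = 103.7, S_dd = 46.48
Terminal payoffs (K − S): max(-121.3, 0) = 0, max(6.325, 0) = 6.325, max(63.52, 0) = 63.52
Node u (S = 159.5): V_u = e^(−0.1)·[0.5690·0.0000 + 0.4310·6.3250] = 2.4669
Node d (S = 71.5): V_d = e^(−0.1)·[0.5690·6.3250 + 0.4310·63.5250] = 28.0321
Node 0 (S = 110): V_0 = e^(−0.1)·[0.5690·2.4669 + 0.4310·28.0321] = 12.2030

$12.20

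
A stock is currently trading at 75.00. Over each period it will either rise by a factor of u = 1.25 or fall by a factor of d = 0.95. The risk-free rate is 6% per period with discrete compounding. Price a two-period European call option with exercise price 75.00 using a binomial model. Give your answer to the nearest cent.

Risk-neutral probability p = (1 + 0.06 − 0.95)/(1.25 − 0.95) = 0.1100/0.3000 = 0.3667
Terminal stock prices: S_uu = 117.2, S_ud = 89.06, S_dd = 67.69
Terminal payoffs (S − K): max(42.19, 0) = 42.19, max(14.06, 0) = 14.06, max(-7.312, 0) = 0
Node u (S = 93.75): V_u = 1/1.06·[0.3667·42.1875 + 0.6333·14.0625] = 22.9953
Node d (S = 71.25): V_d = 1/1.06·[0.3667·14.0625 + 0.6333·0.0000] = 4.8644
Node 0 (S = 75): V_0 = 1/1.06·[0.3667·22.9953 + 0.6333·4.8644] = 10.8607

10.86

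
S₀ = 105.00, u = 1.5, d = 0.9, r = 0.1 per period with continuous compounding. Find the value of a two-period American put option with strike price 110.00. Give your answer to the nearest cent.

Risk-neutral probability p = (e^0.1 − 0.9)/(1.5 − 0.9) = 0.2052/0.6000 = 0.3420
Terminal stock prices: S_uu = 236.2, S_ud = 141.8, S_dd = 85.05
Terminal payoffs (K − S): max(-126.2, 0) = 0, max(-31.75, 0) = 0, max(24.95, 0) = 24.95
Node u (S = 157.5): continuation = e^(−0.1)·[0.3420·0.0000 + 0.6580·0.0000] = 0.0000; exercise value = 0.0000 ≤ continuation, so V_u = 0.0000
Node d (S = 94.5): continuation = e^(−0.1)·[0.3420·0.0000 + 0.6580·24.9500] = 14.8559; exercise value = 15.5000 > continuation, so V_d = 15.5000 (exercise)
Node 0 (S = 105): continuation = e^(−0.1)·[0.3420·0.0000 + 0.6580·15.5000] = 9.2291; exercise value = 5.0000 ≤ continuation, so V_0 = 9.2291

9.23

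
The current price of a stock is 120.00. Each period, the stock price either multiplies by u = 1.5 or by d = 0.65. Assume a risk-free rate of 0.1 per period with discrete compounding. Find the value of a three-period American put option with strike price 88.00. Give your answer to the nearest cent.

8.93

Risk-neutral probability p = (1 + 0.1 − 0.65)/(1.5 − 0.65) = 0.4500/0.8500 = 0.5294
Terminal stock prices: S_uuu = 405, S_uud = 175.5, S_udd = 76.05, S_ddd = 32.95
Terminal payoffs (K − S): max(-317, 0) = 0, max(-87.5, 0) = 0, max(11.95, 0) = 11.95, max(55.05, 0) = 55.05
Node uu (S = 270): continuation = 1/1.1·[0.5294·0.0000 + 0.4706·0.0000] = 0.0000; exercise value = 0.0000 ≤ continuation, so V_uu = 0.0000
Node ud (S = 117): continuation = 1/1.1·[0.5294·0.0000 + 0.4706·11.9500] = 5.1123; exercise value = 0.0000 ≤ continuation, so V_ud = 5.1123
Node dd (S = 50.7): continuation = 1/1.1·[0.5294·11.9500 + 0.4706·55.0450] = 29.3000; exercise value = 37.3000 > continuation, so V_dd = 37.3000 (exercise)
Node u (S = 180): continuation = 1/1.1·[0.5294·0.0000 + 0.4706·5.1123] = 2.1871; exercise value = 0.0000 ≤ continuation, so V_u = 2.1871
Node d (S = 78): continuation = 1/1.1·[0.5294·5.1123 + 0.4706·37.3000] = 18.4177; exercise value = 10.0000 ≤ continuation, so V_d = 18.4177
Node 0 (S = 120): continuation = 1/1.1·[0.5294·2.1871 + 0.4706·18.4177] = 8.9318; exercise value = 0.0000 ≤ continuation, so V_0 = 8.9318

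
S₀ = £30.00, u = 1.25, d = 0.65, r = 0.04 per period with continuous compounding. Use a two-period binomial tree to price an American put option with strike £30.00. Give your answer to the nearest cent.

£4.70

Risk-neutral probability p = (e^0.04 − 0.65)/(1.25 − 0.65) = 0.3908/0.6000 = 0.6514
Terminal stock prices: S_uu = 46.88, S_ud = 24.38, S_dd = 12.68
Terminal payoffs (K − S): max(-16.88, 0) = 0, max(5.625, 0) = 5.625, max(17.32, 0) = 17.32
Node u (S = 37.5): continuation = e^(−0.04)·[0.6514·0.0000 + 0.3486·5.6250] = 1.8843; exercise value = 0.0000 ≤ continuation, so V_u = 1.8843
Node d (S = 19.5): continuation = e^(−0.04)·[0.6514·5.6250 + 0.3486·17.3250] = 9.3237; exercise value = 10.5000 > continuation, so V_d = 10.5000 (exercise)
Node 0 (S = 30): continuation = e^(−0.04)·[0.6514·1.8843 + 0.3486·10.5000] = 4.6965; exercise value = 0.0000 ≤ continuation, so V_0 = 4.6965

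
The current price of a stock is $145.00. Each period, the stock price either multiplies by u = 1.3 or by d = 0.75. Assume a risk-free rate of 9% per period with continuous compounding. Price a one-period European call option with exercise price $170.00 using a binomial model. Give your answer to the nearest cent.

Risk-neutral probability p = (e^0.09 − 0.75)/(1.3 − 0.75) = 0.3442/0.5500 = 0.6258
Terminal stock prices: S_u = 188.5, S_d = 108.8
Terminal payoffs (S − K): max(18.5, 0) = 18.5, max(-61.25, 0) = 0
Node 0 (S = 145): V_0 = e^(−0.09)·[0.6258·18.5000 + 0.3742·0.0000] = 10.5804

$10.58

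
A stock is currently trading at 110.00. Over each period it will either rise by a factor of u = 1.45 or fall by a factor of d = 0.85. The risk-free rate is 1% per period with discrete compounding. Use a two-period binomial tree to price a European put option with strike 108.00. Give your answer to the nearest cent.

15.04

Risk-neutral probability p = (1 + 0.01 − 0.85)/(1.45 − 0.85) = 0.1600/0.6000 = 0.2667
Terminal stock prices: S_uu = 231.3, S_ud = 135.6, S_dd = 79.47
Terminal payoffs (K − S): max(-123.3, 0) = 0, max(-27.57, 0) = 0, max(28.53, 0) = 28.53
Node u (S = 159.5): V_u = 1/1.01·[0.2667·0.0000 + 0.7333·0.0000] = 0.0000
Node d (S = 93.5): V_d = 1/1.01·[0.2667·0.0000 + 0.7333·28.5250] = 20.7112
Node 0 (S = 110): V_0 = 1/1.01·[0.2667·0.0000 + 0.7333·20.7112] = 15.0379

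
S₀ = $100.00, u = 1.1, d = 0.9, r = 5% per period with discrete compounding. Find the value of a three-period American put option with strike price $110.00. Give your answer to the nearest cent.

Risk-neutral probability p = (1 + 0.05 − 0.9)/(1.1 − 0.9) = 0.1500/0.2000 = 0.7500
Terminal stock prices: S_uuu = 133.1, S_uud = 108.9, S_udd = 89.1, S_ddd = 72.9
Terminal payoffs (K − S): max(-23.1, 0) = 0, max(1.1, 0) = 1.1, max(20.9, 0) = 20.9, max(37.1, 0) = 37.1
Node uu (S = 121): continuation = 1/1.05·[0.7500·0.0000 + 0.2500·1.1000] = 0.2619; exercise value = 0.0000 ≤ continuation, so V_uu = 0.2619
Node ud (S = 99): continuation = 1/1.05·[0.7500·1.1000 + 0.2500·20.9000] = 5.7619; exercise value = 11.0000 > continuation, so V_ud = 11.0000 (exercise)
Node dd (S = 81): continuation = 1/1.05·[0.7500·20.9000 + 0.2500·37.1000] = 23.7619; exercise value = 29.0000 > continuation, so V_dd = 29.0000 (exercise)
Node u (S = 110): continuation = 1/1.05·[0.7500·0.2619 + 0.2500·11.0000] = 2.8061; exercise value = 0.0000 ≤ continuation, so V_u = 2.8061
Node d (S = 90): continuation = 1/1.05·[0.7500·11.0000 + 0.2500·29.0000] = 14.7619; exercise value = 20.0000 > continuation, so V_d = 20.0000 (exercise)
Node 0 (S = 100): continuation = 1/1.05·[0.7500·2.8061 + 0.2500·20.0000] = 6.7663; exercise value = 10.0000 > continuation, so V_0 = 10.0000 (exercise)

$10.00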